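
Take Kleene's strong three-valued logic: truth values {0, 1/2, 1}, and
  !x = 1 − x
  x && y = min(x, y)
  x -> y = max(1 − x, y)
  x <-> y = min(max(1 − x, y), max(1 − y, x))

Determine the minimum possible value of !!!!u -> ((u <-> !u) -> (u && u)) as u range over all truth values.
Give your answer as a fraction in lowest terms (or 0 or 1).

Take u = 1/2:
!u = !1/2 = 1/2
!!u = !1/2 = 1/2
!!!u = !1/2 = 1/2
!!!!u = !1/2 = 1/2
!u = !1/2 = 1/2
u <-> !u = 1/2 <-> 1/2 = 1/2
u && u = 1/2 && 1/2 = 1/2
(u <-> !u) -> (u && u) = 1/2 -> 1/2 = 1/2
!!!!u -> ((u <-> !u) -> (u && u)) = 1/2 -> 1/2 = 1/2
No assignment yields a value below 1/2, so this is the minimum.

1/2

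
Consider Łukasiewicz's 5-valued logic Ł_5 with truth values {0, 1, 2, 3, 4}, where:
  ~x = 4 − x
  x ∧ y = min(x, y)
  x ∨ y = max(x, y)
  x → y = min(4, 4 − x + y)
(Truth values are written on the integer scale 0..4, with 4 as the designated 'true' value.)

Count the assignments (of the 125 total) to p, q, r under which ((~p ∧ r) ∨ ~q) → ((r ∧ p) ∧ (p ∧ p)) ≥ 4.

45

value 4: 45 assignments (counts)
value 3: 22 assignments
value 2: 27 assignments
value 1: 18 assignments
value 0: 13 assignments
So 45 of the 125 assignments meet the threshold.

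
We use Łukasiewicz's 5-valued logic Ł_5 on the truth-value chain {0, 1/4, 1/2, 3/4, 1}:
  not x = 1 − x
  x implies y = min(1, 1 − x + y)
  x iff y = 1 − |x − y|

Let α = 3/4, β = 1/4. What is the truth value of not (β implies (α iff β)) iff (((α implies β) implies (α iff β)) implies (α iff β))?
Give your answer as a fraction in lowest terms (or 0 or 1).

α iff β = 3/4 iff 1/4 = 1/2
β implies (α iff β) = 1/4 implies 1/2 = 1
not (β implies (α iff β)) = not 1 = 0
α implies β = 3/4 implies 1/4 = 1/2
α iff β = 3/4 iff 1/4 = 1/2
(α implies β) implies (α iff β) = 1/2 implies 1/2 = 1
α iff β = 3/4 iff 1/4 = 1/2
((α implies β) implies (α iff β)) implies (α iff β) = 1 implies 1/2 = 1/2
not (β implies (α iff β)) iff (((α implies β) implies (α iff β)) implies (α iff β)) = 0 iff 1/2 = 1/2

1/2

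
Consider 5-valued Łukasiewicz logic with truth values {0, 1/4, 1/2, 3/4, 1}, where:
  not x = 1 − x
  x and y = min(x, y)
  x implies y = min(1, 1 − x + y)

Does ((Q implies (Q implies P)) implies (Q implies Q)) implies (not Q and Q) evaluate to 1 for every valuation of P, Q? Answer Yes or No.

Counterexample: take P = 0, Q = 0.
Q implies P = 0 implies 0 = 1
Q implies (Q implies P) = 0 implies 1 = 1
Q implies Q = 0 implies 0 = 1
(Q implies (Q implies P)) implies (Q implies Q) = 1 implies 1 = 1
not Q = not 0 = 1
not Q and Q = 1 and 0 = 0
((Q implies (Q implies P)) implies (Q implies Q)) implies (not Q and Q) = 1 implies 0 = 0
This gives 0 ≠ 1.

No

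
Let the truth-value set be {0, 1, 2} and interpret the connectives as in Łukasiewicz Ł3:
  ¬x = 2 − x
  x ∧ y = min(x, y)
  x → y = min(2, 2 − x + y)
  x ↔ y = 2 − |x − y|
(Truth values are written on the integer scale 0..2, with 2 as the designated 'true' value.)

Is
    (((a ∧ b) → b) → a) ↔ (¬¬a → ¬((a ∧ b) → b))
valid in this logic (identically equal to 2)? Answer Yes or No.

Counterexample: take a = 0, b = 0.
a ∧ b = 0 ∧ 0 = 0
(a ∧ b) → b = 0 → 0 = 2
((a ∧ b) → b) → a = 2 → 0 = 0
¬a = ¬0 = 2
¬¬a = ¬2 = 0
a ∧ b = 0 ∧ 0 = 0
(a ∧ b) → b = 0 → 0 = 2
¬((a ∧ b) → b) = ¬2 = 0
¬¬a → ¬((a ∧ b) → b) = 0 → 0 = 2
(((a ∧ b) → b) → a) ↔ (¬¬a → ¬((a ∧ b) → b)) = 0 ↔ 2 = 0
This gives 0 ≠ 2.

No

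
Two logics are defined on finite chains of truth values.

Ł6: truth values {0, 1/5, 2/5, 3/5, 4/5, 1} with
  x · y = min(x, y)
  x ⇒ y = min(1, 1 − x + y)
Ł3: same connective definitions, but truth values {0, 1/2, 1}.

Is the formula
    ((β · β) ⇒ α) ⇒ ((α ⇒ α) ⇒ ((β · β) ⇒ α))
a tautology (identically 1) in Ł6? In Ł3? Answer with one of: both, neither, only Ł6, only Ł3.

both

In Ł6: every assignment gives 1 — tautology.
In Ł3: every assignment gives 1 — tautology.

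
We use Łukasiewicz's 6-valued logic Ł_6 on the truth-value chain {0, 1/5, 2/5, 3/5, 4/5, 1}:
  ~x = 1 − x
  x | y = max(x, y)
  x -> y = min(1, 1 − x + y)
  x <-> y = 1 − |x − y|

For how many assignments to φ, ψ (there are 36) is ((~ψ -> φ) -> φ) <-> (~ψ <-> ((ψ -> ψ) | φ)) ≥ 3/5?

value 1: 21 assignments (counts)
value 4/5: 5 assignments (counts)
value 3/5: 4 assignments (counts)
value 2/5: 3 assignments
value 1/5: 2 assignments
value 0: 1 assignment
So 30 of the 36 assignments meet the threshold.

30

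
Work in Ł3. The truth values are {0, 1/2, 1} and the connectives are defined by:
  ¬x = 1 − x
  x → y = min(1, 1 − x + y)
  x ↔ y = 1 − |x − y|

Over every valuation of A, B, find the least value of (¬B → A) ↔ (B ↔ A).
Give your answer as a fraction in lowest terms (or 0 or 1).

Take A = 0, B = 0:
¬B = ¬0 = 1
¬B → A = 1 → 0 = 0
B ↔ A = 0 ↔ 0 = 1
(¬B → A) ↔ (B ↔ A) = 0 ↔ 1 = 0
No assignment yields a value below 0, so this is the minimum.

0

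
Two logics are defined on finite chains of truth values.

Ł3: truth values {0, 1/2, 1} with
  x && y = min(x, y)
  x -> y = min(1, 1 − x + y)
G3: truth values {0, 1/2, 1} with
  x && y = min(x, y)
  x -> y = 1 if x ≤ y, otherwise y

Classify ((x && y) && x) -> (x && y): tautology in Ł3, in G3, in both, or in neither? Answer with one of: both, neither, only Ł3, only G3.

In Ł3: every assignment gives 1 — tautology.
In G3: every assignment gives 1 — tautology.

both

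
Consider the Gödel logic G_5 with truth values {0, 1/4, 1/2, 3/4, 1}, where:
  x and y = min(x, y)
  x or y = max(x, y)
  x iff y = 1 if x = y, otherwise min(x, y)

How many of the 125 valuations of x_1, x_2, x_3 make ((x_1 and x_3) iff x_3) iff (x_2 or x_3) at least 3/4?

44

value 1: 19 assignments (counts)
value 3/4: 25 assignments (counts)
value 1/2: 28 assignments
value 1/4: 28 assignments
value 0: 25 assignments
So 44 of the 125 assignments meet the threshold.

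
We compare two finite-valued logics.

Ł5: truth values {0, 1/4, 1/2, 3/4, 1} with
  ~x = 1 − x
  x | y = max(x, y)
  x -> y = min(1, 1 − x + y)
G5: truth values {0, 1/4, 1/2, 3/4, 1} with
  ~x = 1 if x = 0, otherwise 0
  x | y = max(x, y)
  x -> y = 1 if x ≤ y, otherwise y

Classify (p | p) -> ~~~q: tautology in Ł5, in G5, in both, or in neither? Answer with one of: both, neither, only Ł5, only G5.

In Ł5: at p = 1/4, q = 1 the value is 3/4 — not a tautology.
In G5: at p = 1/4, q = 1/4 the value is 0 — not a tautology.

neither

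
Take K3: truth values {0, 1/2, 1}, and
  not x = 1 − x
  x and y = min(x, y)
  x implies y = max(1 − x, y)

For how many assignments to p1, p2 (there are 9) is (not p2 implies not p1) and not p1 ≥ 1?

p1 = 0, p2 = 0 ↦ 1  ≥
p1 = 0, p2 = 1/2 ↦ 1  ≥
p1 = 0, p2 = 1 ↦ 1  ≥
p1 = 1/2, p2 = 0 ↦ 1/2  <
p1 = 1/2, p2 = 1/2 ↦ 1/2  <
p1 = 1/2, p2 = 1 ↦ 1/2  <
p1 = 1, p2 = 0 ↦ 0  <
p1 = 1, p2 = 1/2 ↦ 0  <
p1 = 1, p2 = 1 ↦ 0  <
So 3 of the 9 assignments meet the threshold.

3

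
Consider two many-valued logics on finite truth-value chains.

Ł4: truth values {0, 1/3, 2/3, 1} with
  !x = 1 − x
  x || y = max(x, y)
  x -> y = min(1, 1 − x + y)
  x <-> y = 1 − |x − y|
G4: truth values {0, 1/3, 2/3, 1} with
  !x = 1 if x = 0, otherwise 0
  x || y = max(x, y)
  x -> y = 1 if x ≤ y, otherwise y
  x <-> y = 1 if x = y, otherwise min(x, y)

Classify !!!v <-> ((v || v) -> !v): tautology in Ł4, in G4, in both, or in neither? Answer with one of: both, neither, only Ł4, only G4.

In Ł4: at v = 1/3 the value is 2/3 — not a tautology.
In G4: every assignment gives 1 — tautology.

only G4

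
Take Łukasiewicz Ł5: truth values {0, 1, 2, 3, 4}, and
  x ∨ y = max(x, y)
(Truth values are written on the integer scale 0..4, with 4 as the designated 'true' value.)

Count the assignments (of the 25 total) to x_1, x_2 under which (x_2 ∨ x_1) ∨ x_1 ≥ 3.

16

value 4: 9 assignments (counts)
value 3: 7 assignments (counts)
value 2: 5 assignments
value 1: 3 assignments
value 0: 1 assignment
So 16 of the 25 assignments meet the threshold.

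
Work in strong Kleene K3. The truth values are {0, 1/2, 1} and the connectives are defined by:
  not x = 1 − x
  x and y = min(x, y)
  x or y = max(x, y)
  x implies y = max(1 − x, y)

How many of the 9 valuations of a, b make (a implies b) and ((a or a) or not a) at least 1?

a = 0, b = 0 ↦ 1  ≥
a = 0, b = 1/2 ↦ 1  ≥
a = 0, b = 1 ↦ 1  ≥
a = 1/2, b = 0 ↦ 1/2  <
a = 1/2, b = 1/2 ↦ 1/2  <
a = 1/2, b = 1 ↦ 1/2  <
a = 1, b = 0 ↦ 0  <
a = 1, b = 1/2 ↦ 1/2  <
a = 1, b = 1 ↦ 1  ≥
So 4 of the 9 assignments meet the threshold.

4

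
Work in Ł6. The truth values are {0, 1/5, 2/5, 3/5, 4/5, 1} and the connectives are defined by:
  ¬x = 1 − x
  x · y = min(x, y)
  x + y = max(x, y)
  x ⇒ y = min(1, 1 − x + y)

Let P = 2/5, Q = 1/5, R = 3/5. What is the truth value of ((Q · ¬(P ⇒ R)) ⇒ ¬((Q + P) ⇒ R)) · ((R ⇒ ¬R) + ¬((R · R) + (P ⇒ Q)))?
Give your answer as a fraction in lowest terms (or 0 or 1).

4/5

P ⇒ R = 2/5 ⇒ 3/5 = 1
¬(P ⇒ R) = ¬1 = 0
Q · ¬(P ⇒ R) = 1/5 · 0 = 0
Q + P = 1/5 + 2/5 = 2/5
(Q + P) ⇒ R = 2/5 ⇒ 3/5 = 1
¬((Q + P) ⇒ R) = ¬1 = 0
(Q · ¬(P ⇒ R)) ⇒ ¬((Q + P) ⇒ R) = 0 ⇒ 0 = 1
¬R = ¬3/5 = 2/5
R ⇒ ¬R = 3/5 ⇒ 2/5 = 4/5
R · R = 3/5 · 3/5 = 3/5
P ⇒ Q = 2/5 ⇒ 1/5 = 4/5
(R · R) + (P ⇒ Q) = 3/5 + 4/5 = 4/5
¬((R · R) + (P ⇒ Q)) = ¬4/5 = 1/5
(R ⇒ ¬R) + ¬((R · R) + (P ⇒ Q)) = 4/5 + 1/5 = 4/5
((Q · ¬(P ⇒ R)) ⇒ ¬((Q + P) ⇒ R)) · ((R ⇒ ¬R) + ¬((R · R) + (P ⇒ Q))) = 1 · 4/5 = 4/5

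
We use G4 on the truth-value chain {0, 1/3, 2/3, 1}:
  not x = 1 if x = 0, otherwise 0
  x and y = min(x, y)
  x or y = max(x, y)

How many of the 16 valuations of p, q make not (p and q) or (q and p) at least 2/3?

11

p = 0, q = 0 ↦ 1  ≥
p = 0, q = 1/3 ↦ 1  ≥
p = 0, q = 2/3 ↦ 1  ≥
p = 0, q = 1 ↦ 1  ≥
p = 1/3, q = 0 ↦ 1  ≥
p = 1/3, q = 1/3 ↦ 1/3  <
p = 1/3, q = 2/3 ↦ 1/3  <
p = 1/3, q = 1 ↦ 1/3  <
p = 2/3, q = 0 ↦ 1  ≥
p = 2/3, q = 1/3 ↦ 1/3  <
p = 2/3, q = 2/3 ↦ 2/3  ≥
p = 2/3, q = 1 ↦ 2/3  ≥
p = 1, q = 0 ↦ 1  ≥
p = 1, q = 1/3 ↦ 1/3  <
p = 1, q = 2/3 ↦ 2/3  ≥
p = 1, q = 1 ↦ 1  ≥
So 11 of the 16 assignments meet the threshold.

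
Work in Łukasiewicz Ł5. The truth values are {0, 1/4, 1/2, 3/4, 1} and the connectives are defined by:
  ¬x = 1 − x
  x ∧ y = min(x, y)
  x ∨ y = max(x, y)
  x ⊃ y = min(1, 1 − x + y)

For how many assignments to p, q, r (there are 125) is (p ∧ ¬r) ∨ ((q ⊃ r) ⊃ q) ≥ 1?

47

value 1: 47 assignments (counts)
value 3/4: 21 assignments
value 1/2: 27 assignments
value 1/4: 21 assignments
value 0: 9 assignments
So 47 of the 125 assignments meet the threshold.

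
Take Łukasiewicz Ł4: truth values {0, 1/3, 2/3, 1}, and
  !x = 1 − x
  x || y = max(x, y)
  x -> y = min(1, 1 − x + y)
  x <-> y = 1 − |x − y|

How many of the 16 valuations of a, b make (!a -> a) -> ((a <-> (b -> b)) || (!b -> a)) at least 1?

14

a = 0, b = 0 ↦ 1  ≥
a = 0, b = 1/3 ↦ 1  ≥
a = 0, b = 2/3 ↦ 1  ≥
a = 0, b = 1 ↦ 1  ≥
a = 1/3, b = 0 ↦ 2/3  <
a = 1/3, b = 1/3 ↦ 1  ≥
a = 1/3, b = 2/3 ↦ 1  ≥
a = 1/3, b = 1 ↦ 1  ≥
a = 2/3, b = 0 ↦ 2/3  <
a = 2/3, b = 1/3 ↦ 1  ≥
a = 2/3, b = 2/3 ↦ 1  ≥
a = 2/3, b = 1 ↦ 1  ≥
a = 1, b = 0 ↦ 1  ≥
a = 1, b = 1/3 ↦ 1  ≥
a = 1, b = 2/3 ↦ 1  ≥
a = 1, b = 1 ↦ 1  ≥
So 14 of the 16 assignments meet the threshold.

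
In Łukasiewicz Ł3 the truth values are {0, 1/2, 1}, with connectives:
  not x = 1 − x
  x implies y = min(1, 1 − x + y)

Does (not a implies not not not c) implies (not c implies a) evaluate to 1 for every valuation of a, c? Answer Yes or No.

Counterexample: take a = 0, c = 0.
not a = not 0 = 1
not c = not 0 = 1
not not c = not 1 = 0
not not not c = not 0 = 1
not a implies not not not c = 1 implies 1 = 1
not c = not 0 = 1
not c implies a = 1 implies 0 = 0
(not a implies not not not c) implies (not c implies a) = 1 implies 0 = 0
This gives 0 ≠ 1.

No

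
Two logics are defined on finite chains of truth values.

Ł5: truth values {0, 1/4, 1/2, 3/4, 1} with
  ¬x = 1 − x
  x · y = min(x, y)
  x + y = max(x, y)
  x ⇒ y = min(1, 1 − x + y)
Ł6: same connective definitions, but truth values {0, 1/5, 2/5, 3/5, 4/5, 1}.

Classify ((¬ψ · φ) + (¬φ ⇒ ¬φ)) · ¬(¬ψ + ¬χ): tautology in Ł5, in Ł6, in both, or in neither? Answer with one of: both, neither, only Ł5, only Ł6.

In Ł5: at φ = 0, ψ = 0, χ = 0 the value is 0 — not a tautology.
In Ł6: at φ = 0, ψ = 0, χ = 0 the value is 0 — not a tautology.

neither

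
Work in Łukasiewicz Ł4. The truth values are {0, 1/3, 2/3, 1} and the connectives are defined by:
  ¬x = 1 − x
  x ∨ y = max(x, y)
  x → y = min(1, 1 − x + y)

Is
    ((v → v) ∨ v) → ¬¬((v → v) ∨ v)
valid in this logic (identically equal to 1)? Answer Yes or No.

v = 0 ↦ 1
v = 1/3 ↦ 1
v = 2/3 ↦ 1
v = 1 ↦ 1
Every assignment gives a value ≥ 1.

Yes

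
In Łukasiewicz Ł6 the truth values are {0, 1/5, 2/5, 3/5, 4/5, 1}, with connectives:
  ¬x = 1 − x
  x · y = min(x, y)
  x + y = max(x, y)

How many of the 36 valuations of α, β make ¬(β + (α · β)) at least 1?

6

value 1: 6 assignments (counts)
value 4/5: 6 assignments
value 3/5: 6 assignments
value 2/5: 6 assignments
value 1/5: 6 assignments
value 0: 6 assignments
So 6 of the 36 assignments meet the threshold.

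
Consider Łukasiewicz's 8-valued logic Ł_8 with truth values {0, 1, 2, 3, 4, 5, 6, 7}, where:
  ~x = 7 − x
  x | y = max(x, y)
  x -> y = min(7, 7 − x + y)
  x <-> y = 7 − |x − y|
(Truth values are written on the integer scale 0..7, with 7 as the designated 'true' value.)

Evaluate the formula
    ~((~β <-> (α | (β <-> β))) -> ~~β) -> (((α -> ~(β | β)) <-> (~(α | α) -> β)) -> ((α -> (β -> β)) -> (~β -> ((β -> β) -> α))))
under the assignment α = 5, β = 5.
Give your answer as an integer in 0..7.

~β = ~5 = 2
β <-> β = 5 <-> 5 = 7
α | (β <-> β) = 5 | 7 = 7
~β <-> (α | (β <-> β)) = 2 <-> 7 = 2
~β = ~5 = 2
~~β = ~2 = 5
(~β <-> (α | (β <-> β))) -> ~~β = 2 -> 5 = 7
~((~β <-> (α | (β <-> β))) -> ~~β) = ~7 = 0
β | β = 5 | 5 = 5
~(β | β) = ~5 = 2
α -> ~(β | β) = 5 -> 2 = 4
α | α = 5 | 5 = 5
~(α | α) = ~5 = 2
~(α | α) -> β = 2 -> 5 = 7
(α -> ~(β | β)) <-> (~(α | α) -> β) = 4 <-> 7 = 4
β -> β = 5 -> 5 = 7
α -> (β -> β) = 5 -> 7 = 7
~β = ~5 = 2
β -> β = 5 -> 5 = 7
(β -> β) -> α = 7 -> 5 = 5
~β -> ((β -> β) -> α) = 2 -> 5 = 7
(α -> (β -> β)) -> (~β -> ((β -> β) -> α)) = 7 -> 7 = 7
((α -> ~(β | β)) <-> (~(α | α) -> β)) -> ((α -> (β -> β)) -> (~β -> ((β -> β) -> α))) = 4 -> 7 = 7
~((~β <-> (α | (β <-> β))) -> ~~β) -> (((α -> ~(β | β)) <-> (~(α | α) -> β)) -> ((α -> (β -> β)) -> (~β -> ((β -> β) -> α)))) = 0 -> 7 = 7

7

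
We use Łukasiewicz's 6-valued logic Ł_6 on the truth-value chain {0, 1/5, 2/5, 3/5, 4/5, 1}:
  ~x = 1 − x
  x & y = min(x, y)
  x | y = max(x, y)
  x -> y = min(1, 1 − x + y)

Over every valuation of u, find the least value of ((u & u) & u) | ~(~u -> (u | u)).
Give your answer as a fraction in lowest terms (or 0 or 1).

2/5

Take u = 2/5:
u & u = 2/5 & 2/5 = 2/5
(u & u) & u = 2/5 & 2/5 = 2/5
~u = ~2/5 = 3/5
u | u = 2/5 | 2/5 = 2/5
~u -> (u | u) = 3/5 -> 2/5 = 4/5
~(~u -> (u | u)) = ~4/5 = 1/5
((u & u) & u) | ~(~u -> (u | u)) = 2/5 | 1/5 = 2/5
No assignment yields a value below 2/5, so this is the minimum.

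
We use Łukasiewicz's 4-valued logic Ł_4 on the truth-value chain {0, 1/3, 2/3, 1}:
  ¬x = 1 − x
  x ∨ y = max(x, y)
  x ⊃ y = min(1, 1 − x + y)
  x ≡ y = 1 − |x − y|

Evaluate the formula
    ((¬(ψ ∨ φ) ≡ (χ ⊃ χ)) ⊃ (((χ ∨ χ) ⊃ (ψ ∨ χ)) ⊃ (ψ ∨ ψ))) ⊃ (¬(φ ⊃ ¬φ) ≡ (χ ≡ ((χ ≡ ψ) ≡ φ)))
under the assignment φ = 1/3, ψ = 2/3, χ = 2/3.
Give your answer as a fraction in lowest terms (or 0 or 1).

1/3

ψ ∨ φ = 2/3 ∨ 1/3 = 2/3
¬(ψ ∨ φ) = ¬2/3 = 1/3
χ ⊃ χ = 2/3 ⊃ 2/3 = 1
¬(ψ ∨ φ) ≡ (χ ⊃ χ) = 1/3 ≡ 1 = 1/3
χ ∨ χ = 2/3 ∨ 2/3 = 2/3
ψ ∨ χ = 2/3 ∨ 2/3 = 2/3
(χ ∨ χ) ⊃ (ψ ∨ χ) = 2/3 ⊃ 2/3 = 1
ψ ∨ ψ = 2/3 ∨ 2/3 = 2/3
((χ ∨ χ) ⊃ (ψ ∨ χ)) ⊃ (ψ ∨ ψ) = 1 ⊃ 2/3 = 2/3
(¬(ψ ∨ φ) ≡ (χ ⊃ χ)) ⊃ (((χ ∨ χ) ⊃ (ψ ∨ χ)) ⊃ (ψ ∨ ψ)) = 1/3 ⊃ 2/3 = 1
¬φ = ¬1/3 = 2/3
φ ⊃ ¬φ = 1/3 ⊃ 2/3 = 1
¬(φ ⊃ ¬φ) = ¬1 = 0
χ ≡ ψ = 2/3 ≡ 2/3 = 1
(χ ≡ ψ) ≡ φ = 1 ≡ 1/3 = 1/3
χ ≡ ((χ ≡ ψ) ≡ φ) = 2/3 ≡ 1/3 = 2/3
¬(φ ⊃ ¬φ) ≡ (χ ≡ ((χ ≡ ψ) ≡ φ)) = 0 ≡ 2/3 = 1/3
((¬(ψ ∨ φ) ≡ (χ ⊃ χ)) ⊃ (((χ ∨ χ) ⊃ (ψ ∨ χ)) ⊃ (ψ ∨ ψ))) ⊃ (¬(φ ⊃ ¬φ) ≡ (χ ≡ ((χ ≡ ψ) ≡ φ))) = 1 ⊃ 1/3 = 1/3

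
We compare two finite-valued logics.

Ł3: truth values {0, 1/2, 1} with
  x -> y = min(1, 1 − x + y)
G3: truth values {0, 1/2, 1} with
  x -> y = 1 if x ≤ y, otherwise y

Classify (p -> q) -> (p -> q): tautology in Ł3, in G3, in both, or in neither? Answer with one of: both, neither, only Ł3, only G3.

both

In Ł3: every assignment gives 1 — tautology.
In G3: every assignment gives 1 — tautology.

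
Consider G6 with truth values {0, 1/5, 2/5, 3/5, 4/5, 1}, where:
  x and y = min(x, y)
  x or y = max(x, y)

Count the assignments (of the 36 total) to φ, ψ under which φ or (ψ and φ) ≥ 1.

value 1: 6 assignments (counts)
value 4/5: 6 assignments
value 3/5: 6 assignments
value 2/5: 6 assignments
value 1/5: 6 assignments
value 0: 6 assignments
So 6 of the 36 assignments meet the threshold.

6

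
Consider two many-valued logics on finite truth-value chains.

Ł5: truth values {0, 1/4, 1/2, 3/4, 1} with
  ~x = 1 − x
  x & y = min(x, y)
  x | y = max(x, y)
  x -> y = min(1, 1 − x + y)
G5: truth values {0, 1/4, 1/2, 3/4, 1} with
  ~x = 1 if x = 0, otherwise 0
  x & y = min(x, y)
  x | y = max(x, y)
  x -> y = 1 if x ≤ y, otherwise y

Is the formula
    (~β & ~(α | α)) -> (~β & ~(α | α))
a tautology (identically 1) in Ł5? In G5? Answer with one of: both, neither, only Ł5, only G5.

In Ł5: every assignment gives 1 — tautology.
In G5: every assignment gives 1 — tautology.

both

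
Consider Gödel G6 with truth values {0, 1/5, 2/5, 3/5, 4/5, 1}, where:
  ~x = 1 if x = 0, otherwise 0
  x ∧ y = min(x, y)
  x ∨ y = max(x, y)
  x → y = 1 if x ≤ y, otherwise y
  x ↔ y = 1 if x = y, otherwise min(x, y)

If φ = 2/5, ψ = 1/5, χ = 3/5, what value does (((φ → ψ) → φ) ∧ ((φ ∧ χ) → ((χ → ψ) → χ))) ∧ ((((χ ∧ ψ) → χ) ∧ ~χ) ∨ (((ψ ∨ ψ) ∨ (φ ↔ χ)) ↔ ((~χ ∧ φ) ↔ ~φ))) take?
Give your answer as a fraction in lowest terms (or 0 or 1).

2/5

φ → ψ = 2/5 → 1/5 = 1/5
(φ → ψ) → φ = 1/5 → 2/5 = 1
φ ∧ χ = 2/5 ∧ 3/5 = 2/5
χ → ψ = 3/5 → 1/5 = 1/5
(χ → ψ) → χ = 1/5 → 3/5 = 1
(φ ∧ χ) → ((χ → ψ) → χ) = 2/5 → 1 = 1
((φ → ψ) → φ) ∧ ((φ ∧ χ) → ((χ → ψ) → χ)) = 1 ∧ 1 = 1
χ ∧ ψ = 3/5 ∧ 1/5 = 1/5
(χ ∧ ψ) → χ = 1/5 → 3/5 = 1
~χ = ~3/5 = 0
((χ ∧ ψ) → χ) ∧ ~χ = 1 ∧ 0 = 0
ψ ∨ ψ = 1/5 ∨ 1/5 = 1/5
φ ↔ χ = 2/5 ↔ 3/5 = 2/5
(ψ ∨ ψ) ∨ (φ ↔ χ) = 1/5 ∨ 2/5 = 2/5
~χ = ~3/5 = 0
~χ ∧ φ = 0 ∧ 2/5 = 0
~φ = ~2/5 = 0
(~χ ∧ φ) ↔ ~φ = 0 ↔ 0 = 1
((ψ ∨ ψ) ∨ (φ ↔ χ)) ↔ ((~χ ∧ φ) ↔ ~φ) = 2/5 ↔ 1 = 2/5
(((χ ∧ ψ) → χ) ∧ ~χ) ∨ (((ψ ∨ ψ) ∨ (φ ↔ χ)) ↔ ((~χ ∧ φ) ↔ ~φ)) = 0 ∨ 2/5 = 2/5
(((φ → ψ) → φ) ∧ ((φ ∧ χ) → ((χ → ψ) → χ))) ∧ ((((χ ∧ ψ) → χ) ∧ ~χ) ∨ (((ψ ∨ ψ) ∨ (φ ↔ χ)) ↔ ((~χ ∧ φ) ↔ ~φ))) = 1 ∧ 2/5 = 2/5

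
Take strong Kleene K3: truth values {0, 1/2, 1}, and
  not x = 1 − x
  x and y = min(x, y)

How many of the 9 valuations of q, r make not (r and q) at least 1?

q = 0, r = 0 ↦ 1  ≥
q = 0, r = 1/2 ↦ 1  ≥
q = 0, r = 1 ↦ 1  ≥
q = 1/2, r = 0 ↦ 1  ≥
q = 1/2, r = 1/2 ↦ 1/2  <
q = 1/2, r = 1 ↦ 1/2  <
q = 1, r = 0 ↦ 1  ≥
q = 1, r = 1/2 ↦ 1/2  <
q = 1, r = 1 ↦ 0  <
So 5 of the 9 assignments meet the threshold.

5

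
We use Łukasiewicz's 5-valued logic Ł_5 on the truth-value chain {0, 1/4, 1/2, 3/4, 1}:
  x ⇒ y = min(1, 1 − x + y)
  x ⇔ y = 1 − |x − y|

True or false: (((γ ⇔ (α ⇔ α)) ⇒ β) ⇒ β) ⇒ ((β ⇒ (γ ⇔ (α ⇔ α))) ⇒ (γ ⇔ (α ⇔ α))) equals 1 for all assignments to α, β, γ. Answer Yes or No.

At α = 1/4, β = 3/4, γ = 3/4, for instance:
α ⇔ α = 1/4 ⇔ 1/4 = 1
γ ⇔ (α ⇔ α) = 3/4 ⇔ 1 = 3/4
(γ ⇔ (α ⇔ α)) ⇒ β = 3/4 ⇒ 3/4 = 1
((γ ⇔ (α ⇔ α)) ⇒ β) ⇒ β = 1 ⇒ 3/4 = 3/4
β ⇒ (γ ⇔ (α ⇔ α)) = 3/4 ⇒ 3/4 = 1
(β ⇒ (γ ⇔ (α ⇔ α))) ⇒ (γ ⇔ (α ⇔ α)) = 1 ⇒ 3/4 = 3/4
(((γ ⇔ (α ⇔ α)) ⇒ β) ⇒ β) ⇒ ((β ⇒ (γ ⇔ (α ⇔ α))) ⇒ (γ ⇔ (α ⇔ α))) = 3/4 ⇒ 3/4 = 1
and checking the remaining 124 assignments likewise gives ≥ 1 in every case.

Yes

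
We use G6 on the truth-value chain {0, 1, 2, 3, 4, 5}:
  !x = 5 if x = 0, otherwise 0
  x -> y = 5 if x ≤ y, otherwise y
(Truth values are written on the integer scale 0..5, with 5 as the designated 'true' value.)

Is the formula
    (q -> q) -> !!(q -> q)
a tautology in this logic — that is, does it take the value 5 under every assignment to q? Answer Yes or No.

Yes

q = 0 ↦ 5
q = 1 ↦ 5
q = 2 ↦ 5
q = 3 ↦ 5
q = 4 ↦ 5
q = 5 ↦ 5
Every assignment gives a value ≥ 5.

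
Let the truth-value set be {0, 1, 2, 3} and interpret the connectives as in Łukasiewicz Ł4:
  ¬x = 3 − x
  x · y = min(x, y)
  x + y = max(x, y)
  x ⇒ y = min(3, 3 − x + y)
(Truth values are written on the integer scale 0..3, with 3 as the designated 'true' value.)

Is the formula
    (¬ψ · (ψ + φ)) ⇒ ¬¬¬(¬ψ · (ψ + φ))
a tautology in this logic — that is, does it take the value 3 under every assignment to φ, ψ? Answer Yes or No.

No

Counterexample: take φ = 2, ψ = 0.
¬ψ = ¬0 = 3
ψ + φ = 0 + 2 = 2
¬ψ · (ψ + φ) = 3 · 2 = 2
¬(¬ψ · (ψ + φ)) = ¬2 = 1
¬¬(¬ψ · (ψ + φ)) = ¬1 = 2
¬¬¬(¬ψ · (ψ + φ)) = ¬2 = 1
(¬ψ · (ψ + φ)) ⇒ ¬¬¬(¬ψ · (ψ + φ)) = 2 ⇒ 1 = 2
This gives 2 ≠ 3.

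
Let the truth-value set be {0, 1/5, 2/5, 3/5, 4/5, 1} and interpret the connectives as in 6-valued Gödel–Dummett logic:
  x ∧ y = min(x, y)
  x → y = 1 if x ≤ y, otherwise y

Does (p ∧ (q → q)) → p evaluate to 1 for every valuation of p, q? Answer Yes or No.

Yes

At p = 2/5, q = 1/5, for instance:
q → q = 1/5 → 1/5 = 1
p ∧ (q → q) = 2/5 ∧ 1 = 2/5
(p ∧ (q → q)) → p = 2/5 → 2/5 = 1
and checking the remaining 35 assignments likewise gives ≥ 1 in every case.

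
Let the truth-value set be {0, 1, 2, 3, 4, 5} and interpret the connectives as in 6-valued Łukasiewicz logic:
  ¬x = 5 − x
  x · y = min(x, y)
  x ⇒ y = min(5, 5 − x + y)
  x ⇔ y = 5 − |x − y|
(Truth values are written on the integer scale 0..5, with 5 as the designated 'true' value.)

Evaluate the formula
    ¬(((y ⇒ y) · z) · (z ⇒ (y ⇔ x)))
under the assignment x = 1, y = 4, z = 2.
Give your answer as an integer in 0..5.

3

y ⇒ y = 4 ⇒ 4 = 5
(y ⇒ y) · z = 5 · 2 = 2
y ⇔ x = 4 ⇔ 1 = 2
z ⇒ (y ⇔ x) = 2 ⇒ 2 = 5
((y ⇒ y) · z) · (z ⇒ (y ⇔ x)) = 2 · 5 = 2
¬(((y ⇒ y) · z) · (z ⇒ (y ⇔ x))) = ¬2 = 3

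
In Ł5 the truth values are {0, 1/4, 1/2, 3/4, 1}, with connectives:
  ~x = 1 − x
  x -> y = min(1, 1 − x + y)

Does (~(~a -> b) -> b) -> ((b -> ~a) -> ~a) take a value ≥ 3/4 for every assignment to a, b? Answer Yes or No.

Counterexample: take a = 1/2, b = 1/4.
~a = ~1/2 = 1/2
~a -> b = 1/2 -> 1/4 = 3/4
~(~a -> b) = ~3/4 = 1/4
~(~a -> b) -> b = 1/4 -> 1/4 = 1
~a = ~1/2 = 1/2
b -> ~a = 1/4 -> 1/2 = 1
~a = ~1/2 = 1/2
(b -> ~a) -> ~a = 1 -> 1/2 = 1/2
(~(~a -> b) -> b) -> ((b -> ~a) -> ~a) = 1 -> 1/2 = 1/2
This gives 1/2, which is below 3/4.

No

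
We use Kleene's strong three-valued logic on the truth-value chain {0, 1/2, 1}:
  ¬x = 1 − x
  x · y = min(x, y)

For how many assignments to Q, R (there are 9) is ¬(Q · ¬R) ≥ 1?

Q = 0, R = 0 ↦ 1  ≥
Q = 0, R = 1/2 ↦ 1  ≥
Q = 0, R = 1 ↦ 1  ≥
Q = 1/2, R = 0 ↦ 1/2  <
Q = 1/2, R = 1/2 ↦ 1/2  <
Q = 1/2, R = 1 ↦ 1  ≥
Q = 1, R = 0 ↦ 0  <
Q = 1, R = 1/2 ↦ 1/2  <
Q = 1, R = 1 ↦ 1  ≥
So 5 of the 9 assignments meet the threshold.

5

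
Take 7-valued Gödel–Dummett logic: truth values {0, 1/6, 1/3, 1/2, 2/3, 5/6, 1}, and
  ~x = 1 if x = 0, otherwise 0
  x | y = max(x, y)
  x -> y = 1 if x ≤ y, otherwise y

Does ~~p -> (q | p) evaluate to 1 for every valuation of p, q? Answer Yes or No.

No

Counterexample: take p = 1/6, q = 0.
~p = ~1/6 = 0
~~p = ~0 = 1
q | p = 0 | 1/6 = 1/6
~~p -> (q | p) = 1 -> 1/6 = 1/6
This gives 1/6 ≠ 1.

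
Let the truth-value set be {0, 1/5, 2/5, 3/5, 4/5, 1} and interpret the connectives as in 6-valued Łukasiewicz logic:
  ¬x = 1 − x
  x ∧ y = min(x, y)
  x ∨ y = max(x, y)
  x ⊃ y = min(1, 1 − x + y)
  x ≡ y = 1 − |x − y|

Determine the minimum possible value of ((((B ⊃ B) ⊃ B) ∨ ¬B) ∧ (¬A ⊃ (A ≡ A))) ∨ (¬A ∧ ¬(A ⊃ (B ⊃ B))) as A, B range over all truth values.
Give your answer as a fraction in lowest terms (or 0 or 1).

Take A = 0, B = 2/5:
B ⊃ B = 2/5 ⊃ 2/5 = 1
(B ⊃ B) ⊃ B = 1 ⊃ 2/5 = 2/5
¬B = ¬2/5 = 3/5
((B ⊃ B) ⊃ B) ∨ ¬B = 2/5 ∨ 3/5 = 3/5
¬A = ¬0 = 1
A ≡ A = 0 ≡ 0 = 1
¬A ⊃ (A ≡ A) = 1 ⊃ 1 = 1
(((B ⊃ B) ⊃ B) ∨ ¬B) ∧ (¬A ⊃ (A ≡ A)) = 3/5 ∧ 1 = 3/5
¬A = ¬0 = 1
B ⊃ B = 2/5 ⊃ 2/5 = 1
A ⊃ (B ⊃ B) = 0 ⊃ 1 = 1
¬(A ⊃ (B ⊃ B)) = ¬1 = 0
¬A ∧ ¬(A ⊃ (B ⊃ B)) = 1 ∧ 0 = 0
((((B ⊃ B) ⊃ B) ∨ ¬B) ∧ (¬A ⊃ (A ≡ A))) ∨ (¬A ∧ ¬(A ⊃ (B ⊃ B))) = 3/5 ∨ 0 = 3/5
No assignment yields a value below 3/5, so this is the minimum.

3/5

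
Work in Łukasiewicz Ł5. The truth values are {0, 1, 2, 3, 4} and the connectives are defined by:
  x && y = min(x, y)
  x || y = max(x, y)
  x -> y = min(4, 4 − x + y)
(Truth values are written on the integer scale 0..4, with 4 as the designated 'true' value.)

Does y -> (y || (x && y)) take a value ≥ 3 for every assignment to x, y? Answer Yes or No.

Yes

At x = 2, y = 4, for instance:
x && y = 2 && 4 = 2
y || (x && y) = 4 || 2 = 4
y -> (y || (x && y)) = 4 -> 4 = 4
and checking the remaining 24 assignments likewise gives ≥ 3 in every case.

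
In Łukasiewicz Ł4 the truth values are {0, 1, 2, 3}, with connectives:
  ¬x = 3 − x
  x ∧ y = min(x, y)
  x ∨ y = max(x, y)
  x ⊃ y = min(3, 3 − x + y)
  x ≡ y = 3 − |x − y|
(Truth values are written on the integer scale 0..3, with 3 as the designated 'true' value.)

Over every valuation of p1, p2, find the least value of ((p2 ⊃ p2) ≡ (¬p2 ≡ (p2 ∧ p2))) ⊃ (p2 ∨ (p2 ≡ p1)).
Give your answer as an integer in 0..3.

2

Take p1 = 3, p2 = 1:
p2 ⊃ p2 = 1 ⊃ 1 = 3
¬p2 = ¬1 = 2
p2 ∧ p2 = 1 ∧ 1 = 1
¬p2 ≡ (p2 ∧ p2) = 2 ≡ 1 = 2
(p2 ⊃ p2) ≡ (¬p2 ≡ (p2 ∧ p2)) = 3 ≡ 2 = 2
p2 ≡ p1 = 1 ≡ 3 = 1
p2 ∨ (p2 ≡ p1) = 1 ∨ 1 = 1
((p2 ⊃ p2) ≡ (¬p2 ≡ (p2 ∧ p2))) ⊃ (p2 ∨ (p2 ≡ p1)) = 2 ⊃ 1 = 2
No assignment yields a value below 2, so this is the minimum.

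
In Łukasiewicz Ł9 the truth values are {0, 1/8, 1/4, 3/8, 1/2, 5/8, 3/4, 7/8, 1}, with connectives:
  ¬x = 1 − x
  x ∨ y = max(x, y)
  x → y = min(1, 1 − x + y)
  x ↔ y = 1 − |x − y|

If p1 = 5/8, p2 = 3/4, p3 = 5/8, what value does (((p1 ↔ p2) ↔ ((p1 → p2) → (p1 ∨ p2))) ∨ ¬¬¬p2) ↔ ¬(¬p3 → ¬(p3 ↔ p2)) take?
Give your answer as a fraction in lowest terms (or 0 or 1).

3/8

p1 ↔ p2 = 5/8 ↔ 3/4 = 7/8
p1 → p2 = 5/8 → 3/4 = 1
p1 ∨ p2 = 5/8 ∨ 3/4 = 3/4
(p1 → p2) → (p1 ∨ p2) = 1 → 3/4 = 3/4
(p1 ↔ p2) ↔ ((p1 → p2) → (p1 ∨ p2)) = 7/8 ↔ 3/4 = 7/8
¬p2 = ¬3/4 = 1/4
¬¬p2 = ¬1/4 = 3/4
¬¬¬p2 = ¬3/4 = 1/4
((p1 ↔ p2) ↔ ((p1 → p2) → (p1 ∨ p2))) ∨ ¬¬¬p2 = 7/8 ∨ 1/4 = 7/8
¬p3 = ¬5/8 = 3/8
p3 ↔ p2 = 5/8 ↔ 3/4 = 7/8
¬(p3 ↔ p2) = ¬7/8 = 1/8
¬p3 → ¬(p3 ↔ p2) = 3/8 → 1/8 = 3/4
¬(¬p3 → ¬(p3 ↔ p2)) = ¬3/4 = 1/4
(((p1 ↔ p2) ↔ ((p1 → p2) → (p1 ∨ p2))) ∨ ¬¬¬p2) ↔ ¬(¬p3 → ¬(p3 ↔ p2)) = 7/8 ↔ 1/4 = 3/8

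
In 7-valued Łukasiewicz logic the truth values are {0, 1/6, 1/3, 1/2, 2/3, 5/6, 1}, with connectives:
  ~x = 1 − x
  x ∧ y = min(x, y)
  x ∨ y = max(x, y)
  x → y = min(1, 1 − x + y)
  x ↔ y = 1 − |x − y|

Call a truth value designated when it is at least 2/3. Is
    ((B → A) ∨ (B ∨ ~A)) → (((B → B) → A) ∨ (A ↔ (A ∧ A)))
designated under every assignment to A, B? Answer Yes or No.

Yes

At A = 5/6, B = 2/3, for instance:
B → A = 2/3 → 5/6 = 1
~A = ~5/6 = 1/6
B ∨ ~A = 2/3 ∨ 1/6 = 2/3
(B → A) ∨ (B ∨ ~A) = 1 ∨ 2/3 = 1
B → B = 2/3 → 2/3 = 1
(B → B) → A = 1 → 5/6 = 5/6
A ∧ A = 5/6 ∧ 5/6 = 5/6
A ↔ (A ∧ A) = 5/6 ↔ 5/6 = 1
((B → B) → A) ∨ (A ↔ (A ∧ A)) = 5/6 ∨ 1 = 1
((B → A) ∨ (B ∨ ~A)) → (((B → B) → A) ∨ (A ↔ (A ∧ A))) = 1 → 1 = 1
and checking the remaining 48 assignments likewise gives ≥ 2/3 in every case.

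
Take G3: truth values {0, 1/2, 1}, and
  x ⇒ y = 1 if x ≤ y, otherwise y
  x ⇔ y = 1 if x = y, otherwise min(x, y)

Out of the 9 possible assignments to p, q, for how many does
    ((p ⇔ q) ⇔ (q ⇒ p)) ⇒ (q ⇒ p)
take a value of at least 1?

6

p = 0, q = 0 ↦ 1  ≥
p = 0, q = 1/2 ↦ 0  <
p = 0, q = 1 ↦ 0  <
p = 1/2, q = 0 ↦ 1  ≥
p = 1/2, q = 1/2 ↦ 1  ≥
p = 1/2, q = 1 ↦ 1/2  <
p = 1, q = 0 ↦ 1  ≥
p = 1, q = 1/2 ↦ 1  ≥
p = 1, q = 1 ↦ 1  ≥
So 6 of the 9 assignments meet the threshold.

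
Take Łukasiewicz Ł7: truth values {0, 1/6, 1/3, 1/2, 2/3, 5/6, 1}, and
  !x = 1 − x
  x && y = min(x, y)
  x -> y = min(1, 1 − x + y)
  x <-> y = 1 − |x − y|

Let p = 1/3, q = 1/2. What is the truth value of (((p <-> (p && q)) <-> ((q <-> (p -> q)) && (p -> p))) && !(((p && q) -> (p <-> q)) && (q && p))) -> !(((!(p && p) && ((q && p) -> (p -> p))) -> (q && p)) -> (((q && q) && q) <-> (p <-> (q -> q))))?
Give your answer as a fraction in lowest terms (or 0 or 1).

p && q = 1/3 && 1/2 = 1/3
p <-> (p && q) = 1/3 <-> 1/3 = 1
p -> q = 1/3 -> 1/2 = 1
q <-> (p -> q) = 1/2 <-> 1 = 1/2
p -> p = 1/3 -> 1/3 = 1
(q <-> (p -> q)) && (p -> p) = 1/2 && 1 = 1/2
(p <-> (p && q)) <-> ((q <-> (p -> q)) && (p -> p)) = 1 <-> 1/2 = 1/2
p && q = 1/3 && 1/2 = 1/3
p <-> q = 1/3 <-> 1/2 = 5/6
(p && q) -> (p <-> q) = 1/3 -> 5/6 = 1
q && p = 1/2 && 1/3 = 1/3
((p && q) -> (p <-> q)) && (q && p) = 1 && 1/3 = 1/3
!(((p && q) -> (p <-> q)) && (q && p)) = !1/3 = 2/3
((p <-> (p && q)) <-> ((q <-> (p -> q)) && (p -> p))) && !(((p && q) -> (p <-> q)) && (q && p)) = 1/2 && 2/3 = 1/2
p && p = 1/3 && 1/3 = 1/3
!(p && p) = !1/3 = 2/3
q && p = 1/2 && 1/3 = 1/3
p -> p = 1/3 -> 1/3 = 1
(q && p) -> (p -> p) = 1/3 -> 1 = 1
!(p && p) && ((q && p) -> (p -> p)) = 2/3 && 1 = 2/3
q && p = 1/2 && 1/3 = 1/3
(!(p && p) && ((q && p) -> (p -> p))) -> (q && p) = 2/3 -> 1/3 = 2/3
q && q = 1/2 && 1/2 = 1/2
(q && q) && q = 1/2 && 1/2 = 1/2
q -> q = 1/2 -> 1/2 = 1
p <-> (q -> q) = 1/3 <-> 1 = 1/3
((q && q) && q) <-> (p <-> (q -> q)) = 1/2 <-> 1/3 = 5/6
((!(p && p) && ((q && p) -> (p -> p))) -> (q && p)) -> (((q && q) && q) <-> (p <-> (q -> q))) = 2/3 -> 5/6 = 1
!(((!(p && p) && ((q && p) -> (p -> p))) -> (q && p)) -> (((q && q) && q) <-> (p <-> (q -> q)))) = !1 = 0
(((p <-> (p && q)) <-> ((q <-> (p -> q)) && (p -> p))) && !(((p && q) -> (p <-> q)) && (q && p))) -> !(((!(p && p) && ((q && p) -> (p -> p))) -> (q && p)) -> (((q && q) && q) <-> (p <-> (q -> q)))) = 1/2 -> 0 = 1/2

1/2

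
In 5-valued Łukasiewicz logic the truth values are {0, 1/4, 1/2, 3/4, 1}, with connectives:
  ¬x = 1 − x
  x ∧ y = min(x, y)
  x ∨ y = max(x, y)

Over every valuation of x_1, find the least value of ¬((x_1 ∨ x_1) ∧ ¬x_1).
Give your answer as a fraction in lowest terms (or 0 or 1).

1/2

Take x_1 = 1/2:
x_1 ∨ x_1 = 1/2 ∨ 1/2 = 1/2
¬x_1 = ¬1/2 = 1/2
(x_1 ∨ x_1) ∧ ¬x_1 = 1/2 ∧ 1/2 = 1/2
¬((x_1 ∨ x_1) ∧ ¬x_1) = ¬1/2 = 1/2
No assignment yields a value below 1/2, so this is the minimum.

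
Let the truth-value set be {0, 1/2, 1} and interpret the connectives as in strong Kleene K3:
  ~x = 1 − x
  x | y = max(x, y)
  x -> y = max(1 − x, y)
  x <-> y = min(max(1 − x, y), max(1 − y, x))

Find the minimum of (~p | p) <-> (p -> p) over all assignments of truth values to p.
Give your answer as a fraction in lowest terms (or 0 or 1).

Take p = 1/2:
~p = ~1/2 = 1/2
~p | p = 1/2 | 1/2 = 1/2
p -> p = 1/2 -> 1/2 = 1/2
(~p | p) <-> (p -> p) = 1/2 <-> 1/2 = 1/2
No assignment yields a value below 1/2, so this is the minimum.

1/2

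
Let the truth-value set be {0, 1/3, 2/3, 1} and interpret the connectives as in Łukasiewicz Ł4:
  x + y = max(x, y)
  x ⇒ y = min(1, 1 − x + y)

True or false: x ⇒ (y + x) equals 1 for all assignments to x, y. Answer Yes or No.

Yes

x = 0, y = 0 ↦ 1
x = 0, y = 1/3 ↦ 1
x = 0, y = 2/3 ↦ 1
x = 0, y = 1 ↦ 1
x = 1/3, y = 0 ↦ 1
x = 1/3, y = 1/3 ↦ 1
x = 1/3, y = 2/3 ↦ 1
x = 1/3, y = 1 ↦ 1
x = 2/3, y = 0 ↦ 1
x = 2/3, y = 1/3 ↦ 1
x = 2/3, y = 2/3 ↦ 1
x = 2/3, y = 1 ↦ 1
x = 1, y = 0 ↦ 1
x = 1, y = 1/3 ↦ 1
x = 1, y = 2/3 ↦ 1
x = 1, y = 1 ↦ 1
Every assignment gives a value ≥ 1.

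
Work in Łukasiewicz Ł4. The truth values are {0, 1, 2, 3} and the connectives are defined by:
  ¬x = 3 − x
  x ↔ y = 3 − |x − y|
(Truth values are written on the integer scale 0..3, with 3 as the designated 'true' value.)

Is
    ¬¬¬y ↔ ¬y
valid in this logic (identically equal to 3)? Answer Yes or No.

Yes

y = 0 ↦ 3
y = 1 ↦ 3
y = 2 ↦ 3
y = 3 ↦ 3
Every assignment gives a value ≥ 3.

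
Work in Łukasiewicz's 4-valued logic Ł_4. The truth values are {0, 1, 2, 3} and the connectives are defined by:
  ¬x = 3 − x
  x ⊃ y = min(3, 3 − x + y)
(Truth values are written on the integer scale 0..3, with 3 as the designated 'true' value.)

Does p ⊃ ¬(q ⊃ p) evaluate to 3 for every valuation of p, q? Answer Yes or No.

Counterexample: take p = 1, q = 0.
q ⊃ p = 0 ⊃ 1 = 3
¬(q ⊃ p) = ¬3 = 0
p ⊃ ¬(q ⊃ p) = 1 ⊃ 0 = 2
This gives 2 ≠ 3.

No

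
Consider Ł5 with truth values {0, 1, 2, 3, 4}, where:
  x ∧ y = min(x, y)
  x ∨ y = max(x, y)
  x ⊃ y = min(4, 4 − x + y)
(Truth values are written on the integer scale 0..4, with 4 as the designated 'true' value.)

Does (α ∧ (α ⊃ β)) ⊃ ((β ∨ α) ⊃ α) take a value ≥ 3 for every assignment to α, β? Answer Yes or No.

At α = 3, β = 0, for instance:
α ⊃ β = 3 ⊃ 0 = 1
α ∧ (α ⊃ β) = 3 ∧ 1 = 1
β ∨ α = 0 ∨ 3 = 3
(β ∨ α) ⊃ α = 3 ⊃ 3 = 4
(α ∧ (α ⊃ β)) ⊃ ((β ∨ α) ⊃ α) = 1 ⊃ 4 = 4
and checking the remaining 24 assignments likewise gives ≥ 3 in every case.

Yes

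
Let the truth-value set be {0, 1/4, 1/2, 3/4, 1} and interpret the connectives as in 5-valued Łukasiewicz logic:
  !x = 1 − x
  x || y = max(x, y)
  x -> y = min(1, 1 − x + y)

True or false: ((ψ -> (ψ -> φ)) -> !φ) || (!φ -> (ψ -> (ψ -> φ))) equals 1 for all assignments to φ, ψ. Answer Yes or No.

Yes

At φ = 1, ψ = 1/2, for instance:
ψ -> φ = 1/2 -> 1 = 1
ψ -> (ψ -> φ) = 1/2 -> 1 = 1
!φ = !1 = 0
(ψ -> (ψ -> φ)) -> !φ = 1 -> 0 = 0
!φ -> (ψ -> (ψ -> φ)) = 0 -> 1 = 1
((ψ -> (ψ -> φ)) -> !φ) || (!φ -> (ψ -> (ψ -> φ))) = 0 || 1 = 1
and checking the remaining 24 assignments likewise gives ≥ 1 in every case.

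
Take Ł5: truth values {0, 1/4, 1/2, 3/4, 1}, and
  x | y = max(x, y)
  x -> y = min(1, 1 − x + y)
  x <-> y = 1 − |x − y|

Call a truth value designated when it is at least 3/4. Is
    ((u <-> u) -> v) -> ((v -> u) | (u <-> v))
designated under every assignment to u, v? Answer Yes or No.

Counterexample: take u = 0, v = 3/4.
u <-> u = 0 <-> 0 = 1
(u <-> u) -> v = 1 -> 3/4 = 3/4
v -> u = 3/4 -> 0 = 1/4
u <-> v = 0 <-> 3/4 = 1/4
(v -> u) | (u <-> v) = 1/4 | 1/4 = 1/4
((u <-> u) -> v) -> ((v -> u) | (u <-> v)) = 3/4 -> 1/4 = 1/2
This gives 1/2, which is below 3/4.

No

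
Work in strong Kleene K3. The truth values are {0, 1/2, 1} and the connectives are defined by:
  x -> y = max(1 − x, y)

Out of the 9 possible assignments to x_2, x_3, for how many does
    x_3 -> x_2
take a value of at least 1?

x_2 = 0, x_3 = 0 ↦ 1  ≥
x_2 = 0, x_3 = 1/2 ↦ 1/2  <
x_2 = 0, x_3 = 1 ↦ 0  <
x_2 = 1/2, x_3 = 0 ↦ 1  ≥
x_2 = 1/2, x_3 = 1/2 ↦ 1/2  <
x_2 = 1/2, x_3 = 1 ↦ 1/2  <
x_2 = 1, x_3 = 0 ↦ 1  ≥
x_2 = 1, x_3 = 1/2 ↦ 1  ≥
x_2 = 1, x_3 = 1 ↦ 1  ≥
So 5 of the 9 assignments meet the threshold.

5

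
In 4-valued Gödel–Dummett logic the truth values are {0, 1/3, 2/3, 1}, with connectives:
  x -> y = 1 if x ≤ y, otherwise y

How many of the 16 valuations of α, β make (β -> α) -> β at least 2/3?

9

α = 0, β = 0 ↦ 0  <
α = 0, β = 1/3 ↦ 1  ≥
α = 0, β = 2/3 ↦ 1  ≥
α = 0, β = 1 ↦ 1  ≥
α = 1/3, β = 0 ↦ 0  <
α = 1/3, β = 1/3 ↦ 1/3  <
α = 1/3, β = 2/3 ↦ 1  ≥
α = 1/3, β = 1 ↦ 1  ≥
α = 2/3, β = 0 ↦ 0  <
α = 2/3, β = 1/3 ↦ 1/3  <
α = 2/3, β = 2/3 ↦ 2/3  ≥
α = 2/3, β = 1 ↦ 1  ≥
α = 1, β = 0 ↦ 0  <
α = 1, β = 1/3 ↦ 1/3  <
α = 1, β = 2/3 ↦ 2/3  ≥
α = 1, β = 1 ↦ 1  ≥
So 9 of the 16 assignments meet the threshold.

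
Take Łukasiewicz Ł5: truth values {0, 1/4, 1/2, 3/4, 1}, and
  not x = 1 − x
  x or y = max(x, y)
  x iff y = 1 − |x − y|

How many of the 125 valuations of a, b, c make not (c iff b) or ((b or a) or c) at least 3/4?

98

value 1: 61 assignments (counts)
value 3/4: 37 assignments (counts)
value 1/2: 19 assignments
value 1/4: 7 assignments
value 0: 1 assignment
So 98 of the 125 assignments meet the threshold.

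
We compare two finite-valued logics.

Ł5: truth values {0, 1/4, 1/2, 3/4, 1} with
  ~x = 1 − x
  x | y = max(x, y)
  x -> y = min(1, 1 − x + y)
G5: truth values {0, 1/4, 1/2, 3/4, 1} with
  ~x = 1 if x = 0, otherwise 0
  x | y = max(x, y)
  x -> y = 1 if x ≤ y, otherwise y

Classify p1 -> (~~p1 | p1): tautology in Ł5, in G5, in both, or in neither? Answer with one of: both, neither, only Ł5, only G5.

both

In Ł5: every assignment gives 1 — tautology.
In G5: every assignment gives 1 — tautology.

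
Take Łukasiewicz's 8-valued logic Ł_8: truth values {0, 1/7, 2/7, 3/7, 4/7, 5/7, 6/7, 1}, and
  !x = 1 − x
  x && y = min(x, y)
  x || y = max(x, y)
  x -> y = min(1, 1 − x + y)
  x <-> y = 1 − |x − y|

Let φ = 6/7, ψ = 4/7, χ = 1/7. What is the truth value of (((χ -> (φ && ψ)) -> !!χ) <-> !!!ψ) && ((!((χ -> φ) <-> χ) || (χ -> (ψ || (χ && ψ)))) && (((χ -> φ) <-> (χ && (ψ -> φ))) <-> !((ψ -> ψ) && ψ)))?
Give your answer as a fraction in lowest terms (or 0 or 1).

φ && ψ = 6/7 && 4/7 = 4/7
χ -> (φ && ψ) = 1/7 -> 4/7 = 1
!χ = !1/7 = 6/7
!!χ = !6/7 = 1/7
(χ -> (φ && ψ)) -> !!χ = 1 -> 1/7 = 1/7
!ψ = !4/7 = 3/7
!!ψ = !3/7 = 4/7
!!!ψ = !4/7 = 3/7
((χ -> (φ && ψ)) -> !!χ) <-> !!!ψ = 1/7 <-> 3/7 = 5/7
χ -> φ = 1/7 -> 6/7 = 1
(χ -> φ) <-> χ = 1 <-> 1/7 = 1/7
!((χ -> φ) <-> χ) = !1/7 = 6/7
χ && ψ = 1/7 && 4/7 = 1/7
ψ || (χ && ψ) = 4/7 || 1/7 = 4/7
χ -> (ψ || (χ && ψ)) = 1/7 -> 4/7 = 1
!((χ -> φ) <-> χ) || (χ -> (ψ || (χ && ψ))) = 6/7 || 1 = 1
χ -> φ = 1/7 -> 6/7 = 1
ψ -> φ = 4/7 -> 6/7 = 1
χ && (ψ -> φ) = 1/7 && 1 = 1/7
(χ -> φ) <-> (χ && (ψ -> φ)) = 1 <-> 1/7 = 1/7
ψ -> ψ = 4/7 -> 4/7 = 1
(ψ -> ψ) && ψ = 1 && 4/7 = 4/7
!((ψ -> ψ) && ψ) = !4/7 = 3/7
((χ -> φ) <-> (χ && (ψ -> φ))) <-> !((ψ -> ψ) && ψ) = 1/7 <-> 3/7 = 5/7
(!((χ -> φ) <-> χ) || (χ -> (ψ || (χ && ψ)))) && (((χ -> φ) <-> (χ && (ψ -> φ))) <-> !((ψ -> ψ) && ψ)) = 1 && 5/7 = 5/7
(((χ -> (φ && ψ)) -> !!χ) <-> !!!ψ) && ((!((χ -> φ) <-> χ) || (χ -> (ψ || (χ && ψ)))) && (((χ -> φ) <-> (χ && (ψ -> φ))) <-> !((ψ -> ψ) && ψ))) = 5/7 && 5/7 = 5/7

5/7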